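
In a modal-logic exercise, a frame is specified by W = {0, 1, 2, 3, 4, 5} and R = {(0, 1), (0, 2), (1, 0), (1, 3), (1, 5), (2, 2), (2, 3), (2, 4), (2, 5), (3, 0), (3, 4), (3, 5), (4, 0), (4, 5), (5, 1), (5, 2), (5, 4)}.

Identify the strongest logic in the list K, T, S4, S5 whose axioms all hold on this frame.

Reflexive (axiom T): no — 0 is not related to itself.
Transitive (axiom 4): no — 0 R 1 and 1 R 3, but not 0 R 3.
Euclidean (axiom 5): no — 0 R 1 and 0 R 2, but not 1 R 2.
So F validates K; T would additionally require R to be reflexive. The strongest is K.

K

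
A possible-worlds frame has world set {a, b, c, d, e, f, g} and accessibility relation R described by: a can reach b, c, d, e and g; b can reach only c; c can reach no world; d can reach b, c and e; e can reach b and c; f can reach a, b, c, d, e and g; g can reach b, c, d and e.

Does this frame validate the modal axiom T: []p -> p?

The schema T characterises exactly the reflexive frames.
Reflexive: no — a is not related to itself.

No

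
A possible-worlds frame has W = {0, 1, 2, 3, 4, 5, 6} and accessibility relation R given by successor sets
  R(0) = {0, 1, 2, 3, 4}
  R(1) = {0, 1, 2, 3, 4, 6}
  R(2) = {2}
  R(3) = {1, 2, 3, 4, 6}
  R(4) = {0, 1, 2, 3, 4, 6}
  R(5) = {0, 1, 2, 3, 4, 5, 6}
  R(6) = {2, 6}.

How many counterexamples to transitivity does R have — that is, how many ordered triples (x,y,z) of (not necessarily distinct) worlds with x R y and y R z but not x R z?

5

Enumerating: (0,1,6), (0,3,6), (0,4,6), (3,1,0), (3,4,0).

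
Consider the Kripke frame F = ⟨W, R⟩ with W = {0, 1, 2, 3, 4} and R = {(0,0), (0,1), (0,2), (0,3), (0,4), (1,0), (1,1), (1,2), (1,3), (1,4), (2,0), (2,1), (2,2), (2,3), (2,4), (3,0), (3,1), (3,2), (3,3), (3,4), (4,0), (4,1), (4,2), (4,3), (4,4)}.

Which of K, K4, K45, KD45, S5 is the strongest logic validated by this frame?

S5

Transitive (axiom 4): yes — every two-step R-path is closed by a direct edge.
Euclidean (axiom 5): yes — any two successors of a common world are R-related.
Serial (axiom D): yes — every world has a successor (e.g. 0 R 0).
Reflexive (axiom T): yes — every world is R-related to itself.
So F validates K, K4, K45, KD45, S5. The strongest is S5.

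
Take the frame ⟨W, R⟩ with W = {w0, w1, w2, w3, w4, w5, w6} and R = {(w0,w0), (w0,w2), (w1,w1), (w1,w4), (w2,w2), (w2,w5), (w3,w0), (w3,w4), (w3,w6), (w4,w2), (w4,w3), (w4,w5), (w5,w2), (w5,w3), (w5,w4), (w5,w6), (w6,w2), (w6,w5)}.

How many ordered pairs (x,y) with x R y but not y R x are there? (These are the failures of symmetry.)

Enumerating: (w0,w2), (w1,w4), (w3,w0), (w3,w6), (w4,w2), (w5,w3), (w6,w2).

7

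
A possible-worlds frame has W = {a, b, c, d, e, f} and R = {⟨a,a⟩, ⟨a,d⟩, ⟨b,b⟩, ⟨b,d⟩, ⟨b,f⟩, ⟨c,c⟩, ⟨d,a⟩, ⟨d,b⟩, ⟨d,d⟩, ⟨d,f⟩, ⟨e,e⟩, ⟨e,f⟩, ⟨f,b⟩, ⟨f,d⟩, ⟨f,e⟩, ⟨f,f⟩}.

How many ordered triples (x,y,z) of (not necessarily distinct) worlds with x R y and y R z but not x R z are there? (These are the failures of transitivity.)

Enumerating: (a,d,b), (a,d,f), (b,d,a), (b,f,e), (d,f,e), (e,f,b), (e,f,d), (f,d,a).

8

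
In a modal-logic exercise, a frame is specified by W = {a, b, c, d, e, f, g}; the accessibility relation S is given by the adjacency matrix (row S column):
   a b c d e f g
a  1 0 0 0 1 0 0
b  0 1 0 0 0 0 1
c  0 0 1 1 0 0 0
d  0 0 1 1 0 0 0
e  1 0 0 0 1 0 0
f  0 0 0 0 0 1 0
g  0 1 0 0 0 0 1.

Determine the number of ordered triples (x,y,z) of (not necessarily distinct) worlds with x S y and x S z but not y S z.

0

S is Euclidean; there are no such tuples.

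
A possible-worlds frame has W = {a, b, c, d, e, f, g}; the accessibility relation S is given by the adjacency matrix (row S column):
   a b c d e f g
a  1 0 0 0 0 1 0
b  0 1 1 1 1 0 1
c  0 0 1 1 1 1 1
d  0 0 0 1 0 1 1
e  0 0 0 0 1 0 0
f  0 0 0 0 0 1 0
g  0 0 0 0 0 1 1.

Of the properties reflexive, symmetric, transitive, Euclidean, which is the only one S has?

reflexive

Reflexive: yes — every world is S-related to itself.
Symmetric: no — a S f but not f S a.
Transitive: no — b S c and c S f, but not b S f.
Euclidean: no — b S d and b S c, but not d S c.
Only reflexive holds.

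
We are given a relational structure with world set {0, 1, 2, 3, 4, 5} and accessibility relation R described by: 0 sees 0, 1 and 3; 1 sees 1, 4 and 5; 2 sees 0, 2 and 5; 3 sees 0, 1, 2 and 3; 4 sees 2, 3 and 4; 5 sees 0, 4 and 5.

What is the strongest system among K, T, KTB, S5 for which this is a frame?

T

Reflexive (axiom T): yes — every world is R-related to itself.
Symmetric (axiom B): no — 0 R 1 but not 1 R 0.
Euclidean (axiom 5): no — 0 R 1 and 0 R 3, but not 1 R 3.
So F validates K, T; KTB would additionally require R to be symmetric. The strongest is T.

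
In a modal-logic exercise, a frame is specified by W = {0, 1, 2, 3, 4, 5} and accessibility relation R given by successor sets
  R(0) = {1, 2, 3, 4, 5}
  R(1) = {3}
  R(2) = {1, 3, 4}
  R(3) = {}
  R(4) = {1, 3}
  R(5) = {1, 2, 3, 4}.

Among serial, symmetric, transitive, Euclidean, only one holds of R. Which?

transitive

Serial: no — 3 has no R-successor.
Symmetric: no — 0 R 1 but not 1 R 0.
Transitive: yes — every two-step R-path is closed by a direct edge.
Euclidean: no — 0 R 1 and 0 R 2, but not 1 R 2.
Only transitive holds.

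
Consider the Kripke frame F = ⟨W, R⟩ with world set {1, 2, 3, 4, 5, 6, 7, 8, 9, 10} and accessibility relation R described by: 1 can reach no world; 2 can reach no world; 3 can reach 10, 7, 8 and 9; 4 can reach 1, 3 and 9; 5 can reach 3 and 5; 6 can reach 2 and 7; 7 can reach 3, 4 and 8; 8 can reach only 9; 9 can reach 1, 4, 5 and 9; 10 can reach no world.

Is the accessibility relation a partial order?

No

Reflexive: no — 1 is not related to itself.
Transitive: no — 3 R 7 and 7 R 4, but not 3 R 4.
Antisymmetric: no — 3 R 7 and 7 R 3 with 3 ≠ 7.
So R is not a partial order.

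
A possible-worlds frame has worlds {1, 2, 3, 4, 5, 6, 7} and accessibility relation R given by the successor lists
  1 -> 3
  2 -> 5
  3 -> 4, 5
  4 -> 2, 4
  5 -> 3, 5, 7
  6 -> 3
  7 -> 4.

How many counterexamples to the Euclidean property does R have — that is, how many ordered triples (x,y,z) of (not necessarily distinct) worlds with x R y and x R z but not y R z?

Enumerating: (1,3,3), (3,4,5), (3,5,4), (4,2,2), (4,2,4), (5,3,3), (5,3,7), (5,7,3), (5,7,5), (5,7,7), (6,3,3).

11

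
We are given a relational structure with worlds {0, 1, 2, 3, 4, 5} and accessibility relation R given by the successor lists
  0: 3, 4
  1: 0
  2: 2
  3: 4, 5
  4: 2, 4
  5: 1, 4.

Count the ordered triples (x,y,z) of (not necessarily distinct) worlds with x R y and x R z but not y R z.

Enumerating: (0,3,3), (0,4,3), (1,0,0), (3,4,5), (3,5,5), (4,2,4), (5,1,1), (5,1,4), (5,4,1).

9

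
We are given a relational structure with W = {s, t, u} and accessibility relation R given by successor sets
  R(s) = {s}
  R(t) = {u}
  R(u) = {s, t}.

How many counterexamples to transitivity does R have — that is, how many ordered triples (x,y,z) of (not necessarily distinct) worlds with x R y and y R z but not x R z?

3

Enumerating: (t,u,s), (t,u,t), (u,t,u).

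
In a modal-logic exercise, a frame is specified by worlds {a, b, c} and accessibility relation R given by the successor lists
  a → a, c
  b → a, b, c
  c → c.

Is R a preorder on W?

Yes

Reflexive: yes — every world is R-related to itself.
Transitive: yes — every two-step R-path is closed by a direct edge.
So R is a preorder.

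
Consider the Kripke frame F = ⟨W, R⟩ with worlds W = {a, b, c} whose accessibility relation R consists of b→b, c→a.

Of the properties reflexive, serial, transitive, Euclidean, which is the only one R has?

transitive

Reflexive: no — a is not related to itself.
Serial: no — a has no R-successor.
Transitive: yes — every two-step R-path is closed by a direct edge.
Euclidean: no — c R a and c R a, but not a R a.
Only transitive holds.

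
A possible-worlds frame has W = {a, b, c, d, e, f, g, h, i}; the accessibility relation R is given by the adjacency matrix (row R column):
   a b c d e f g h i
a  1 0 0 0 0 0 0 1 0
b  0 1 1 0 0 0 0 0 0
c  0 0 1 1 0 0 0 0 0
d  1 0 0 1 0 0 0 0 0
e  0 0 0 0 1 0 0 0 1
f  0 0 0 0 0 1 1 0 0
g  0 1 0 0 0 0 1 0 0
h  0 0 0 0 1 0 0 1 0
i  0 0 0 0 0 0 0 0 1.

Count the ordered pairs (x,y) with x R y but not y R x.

8

Enumerating: (a,h), (b,c), (c,d), (d,a), (e,i), (f,g), (g,b), (h,e).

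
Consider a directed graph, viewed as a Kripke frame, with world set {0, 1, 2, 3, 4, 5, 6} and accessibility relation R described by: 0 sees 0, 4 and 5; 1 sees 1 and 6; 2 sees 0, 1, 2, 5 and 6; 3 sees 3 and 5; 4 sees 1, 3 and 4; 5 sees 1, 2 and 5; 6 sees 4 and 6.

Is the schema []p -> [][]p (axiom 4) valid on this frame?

No

Axiom 4 corresponds to the accessibility relation being transitive.
Transitive: no — 0 R 4 and 4 R 1, but not 0 R 1.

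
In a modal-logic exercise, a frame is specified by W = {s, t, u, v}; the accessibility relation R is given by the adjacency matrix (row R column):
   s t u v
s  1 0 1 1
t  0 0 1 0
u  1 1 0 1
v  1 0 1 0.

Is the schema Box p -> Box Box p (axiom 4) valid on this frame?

Axiom 4 corresponds to the accessibility relation being transitive.
Transitive: no — s R u and u R t, but not s R t.

No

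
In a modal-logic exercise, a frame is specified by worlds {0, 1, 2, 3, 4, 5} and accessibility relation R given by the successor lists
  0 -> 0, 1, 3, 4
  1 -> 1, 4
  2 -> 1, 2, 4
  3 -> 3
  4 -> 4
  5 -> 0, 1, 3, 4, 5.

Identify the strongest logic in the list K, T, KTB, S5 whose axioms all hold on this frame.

T

Reflexive (axiom T): yes — every world is R-related to itself.
Symmetric (axiom B): no — 0 R 1 but not 1 R 0.
Euclidean (axiom 5): no — 0 R 1 and 0 R 3, but not 1 R 3.
So F validates K, T; KTB would additionally require R to be symmetric. The strongest is T.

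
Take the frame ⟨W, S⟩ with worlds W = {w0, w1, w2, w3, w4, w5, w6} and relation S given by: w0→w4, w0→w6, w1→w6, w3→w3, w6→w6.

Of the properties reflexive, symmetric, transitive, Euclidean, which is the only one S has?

transitive

Reflexive: no — w0 is not related to itself.
Symmetric: no — w0 S w4 but not w4 S w0.
Transitive: yes — every two-step S-path is closed by a direct edge.
Euclidean: no — w0 S w4 and w0 S w6, but not w4 S w6.
Only transitive holds.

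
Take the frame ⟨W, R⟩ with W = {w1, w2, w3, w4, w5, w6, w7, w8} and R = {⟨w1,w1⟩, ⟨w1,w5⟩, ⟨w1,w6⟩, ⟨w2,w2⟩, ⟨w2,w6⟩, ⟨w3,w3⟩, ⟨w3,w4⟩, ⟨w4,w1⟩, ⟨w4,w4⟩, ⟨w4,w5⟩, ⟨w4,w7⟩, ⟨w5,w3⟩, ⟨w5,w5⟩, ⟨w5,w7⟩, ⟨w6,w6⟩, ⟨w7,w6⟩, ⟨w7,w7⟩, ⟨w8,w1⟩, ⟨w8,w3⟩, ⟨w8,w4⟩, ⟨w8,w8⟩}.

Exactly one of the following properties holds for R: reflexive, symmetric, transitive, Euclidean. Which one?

reflexive

Reflexive: yes — every world is R-related to itself.
Symmetric: no — w1 R w5 but not w5 R w1.
Transitive: no — w1 R w5 and w5 R w3, but not w1 R w3.
Euclidean: no — w1 R w5 and w1 R w6, but not w5 R w6.
Only reflexive holds.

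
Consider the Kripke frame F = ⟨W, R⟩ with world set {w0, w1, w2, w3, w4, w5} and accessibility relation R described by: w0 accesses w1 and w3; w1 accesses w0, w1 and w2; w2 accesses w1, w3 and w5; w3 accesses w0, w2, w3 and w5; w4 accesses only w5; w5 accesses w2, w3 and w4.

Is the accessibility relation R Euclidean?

No

Euclidean: no — w0 R w1 and w0 R w3, but not w1 R w3.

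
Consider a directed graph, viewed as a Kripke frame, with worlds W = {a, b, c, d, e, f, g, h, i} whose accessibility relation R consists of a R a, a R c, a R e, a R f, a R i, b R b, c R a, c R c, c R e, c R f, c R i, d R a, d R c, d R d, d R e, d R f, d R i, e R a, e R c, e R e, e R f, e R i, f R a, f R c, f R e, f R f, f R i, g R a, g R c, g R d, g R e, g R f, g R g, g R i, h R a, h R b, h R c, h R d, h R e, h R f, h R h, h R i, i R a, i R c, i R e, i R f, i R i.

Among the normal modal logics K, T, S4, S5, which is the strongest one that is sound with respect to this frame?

Reflexive (axiom T): yes — every world is R-related to itself.
Transitive (axiom 4): yes — every two-step R-path is closed by a direct edge.
Euclidean (axiom 5): no — g R a and g R d, but not a R d.
So F validates K, T, S4; S5 would additionally require R to be Euclidean. The strongest is S4.

S4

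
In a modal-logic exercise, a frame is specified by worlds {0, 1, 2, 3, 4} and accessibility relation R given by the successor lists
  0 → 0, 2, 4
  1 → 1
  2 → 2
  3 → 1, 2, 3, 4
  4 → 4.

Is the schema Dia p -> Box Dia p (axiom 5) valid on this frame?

The schema 5 characterises exactly the Euclidean frames.
Euclidean: no — 0 R 2 and 0 R 4, but not 2 R 4.

No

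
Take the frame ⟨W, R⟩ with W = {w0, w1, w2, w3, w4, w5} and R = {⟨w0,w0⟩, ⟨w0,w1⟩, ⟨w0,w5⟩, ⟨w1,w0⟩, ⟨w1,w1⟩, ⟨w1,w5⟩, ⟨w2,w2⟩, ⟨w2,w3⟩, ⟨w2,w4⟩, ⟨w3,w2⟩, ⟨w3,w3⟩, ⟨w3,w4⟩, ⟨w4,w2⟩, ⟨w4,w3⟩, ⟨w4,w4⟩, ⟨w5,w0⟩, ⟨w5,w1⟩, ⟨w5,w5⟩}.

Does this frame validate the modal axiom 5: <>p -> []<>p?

Yes

Axiom 5 corresponds to the accessibility relation being Euclidean.
Euclidean: yes — any two successors of a common world are R-related.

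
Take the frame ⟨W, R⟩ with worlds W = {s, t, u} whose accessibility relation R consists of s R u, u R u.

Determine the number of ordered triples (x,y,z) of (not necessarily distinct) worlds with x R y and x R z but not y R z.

0

R is Euclidean; there are no such tuples.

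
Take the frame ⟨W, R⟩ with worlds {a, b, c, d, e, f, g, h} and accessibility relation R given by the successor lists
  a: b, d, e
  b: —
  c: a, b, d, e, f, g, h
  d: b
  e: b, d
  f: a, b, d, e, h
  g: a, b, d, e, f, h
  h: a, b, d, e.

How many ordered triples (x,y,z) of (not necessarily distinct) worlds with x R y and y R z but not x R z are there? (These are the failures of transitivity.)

R is transitive; there are no such tuples.

0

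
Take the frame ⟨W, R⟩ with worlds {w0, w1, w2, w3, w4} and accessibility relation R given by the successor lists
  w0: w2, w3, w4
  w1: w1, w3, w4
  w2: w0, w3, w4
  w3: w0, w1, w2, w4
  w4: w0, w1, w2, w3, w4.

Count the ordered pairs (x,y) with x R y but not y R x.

0

R is symmetric; there are no such tuples.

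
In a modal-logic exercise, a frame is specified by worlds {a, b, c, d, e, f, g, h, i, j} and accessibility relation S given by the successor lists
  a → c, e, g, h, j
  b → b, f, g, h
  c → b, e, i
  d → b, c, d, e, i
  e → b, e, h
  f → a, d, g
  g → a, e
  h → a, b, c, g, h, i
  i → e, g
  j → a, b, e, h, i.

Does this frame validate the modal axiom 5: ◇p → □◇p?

Axiom 5 corresponds to the accessibility relation being Euclidean.
Euclidean: no — a S c and a S g, but not c S g.

No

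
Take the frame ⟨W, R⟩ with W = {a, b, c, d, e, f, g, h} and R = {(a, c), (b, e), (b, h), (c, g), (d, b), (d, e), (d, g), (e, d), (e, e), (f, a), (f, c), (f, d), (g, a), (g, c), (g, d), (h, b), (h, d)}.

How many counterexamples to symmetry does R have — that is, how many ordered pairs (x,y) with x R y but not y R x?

8

Enumerating: (a,c), (b,e), (d,b), (f,a), (f,c), (f,d), (g,a), (h,d).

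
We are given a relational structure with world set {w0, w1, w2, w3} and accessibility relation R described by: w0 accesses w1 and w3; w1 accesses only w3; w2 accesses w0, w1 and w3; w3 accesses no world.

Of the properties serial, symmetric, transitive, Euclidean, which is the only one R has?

transitive

Serial: no — w3 has no R-successor.
Symmetric: no — w0 R w1 but not w1 R w0.
Transitive: yes — every two-step R-path is closed by a direct edge.
Euclidean: no — w0 R w3 and w0 R w1, but not w3 R w1.
Only transitive holds.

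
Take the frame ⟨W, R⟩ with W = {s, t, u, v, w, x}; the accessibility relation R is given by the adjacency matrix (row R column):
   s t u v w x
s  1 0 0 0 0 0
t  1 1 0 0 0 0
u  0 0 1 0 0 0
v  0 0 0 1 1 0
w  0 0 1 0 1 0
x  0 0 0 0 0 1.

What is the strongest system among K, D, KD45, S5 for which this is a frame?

Serial (axiom D): yes — every world has a successor (e.g. s R s).
Euclidean (axiom 5): no — t R s and t R t, but not s R t.
Transitive (axiom 4): no — v R w and w R u, but not v R u.
Reflexive (axiom T): yes — every world is R-related to itself.
So F validates K, D; KD45 would additionally require R to be Euclidean and transitive. The strongest is D.

D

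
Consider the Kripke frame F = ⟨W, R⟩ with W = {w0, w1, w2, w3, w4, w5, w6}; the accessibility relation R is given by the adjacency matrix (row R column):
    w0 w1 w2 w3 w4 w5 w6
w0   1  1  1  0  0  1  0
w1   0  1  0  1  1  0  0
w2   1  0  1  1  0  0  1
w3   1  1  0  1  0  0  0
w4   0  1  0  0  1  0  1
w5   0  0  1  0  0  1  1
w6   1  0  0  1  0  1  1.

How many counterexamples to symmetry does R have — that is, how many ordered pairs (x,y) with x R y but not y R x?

9

Enumerating: (w0,w1), (w0,w5), (w2,w3), (w2,w6), (w3,w0), (w4,w6), (w5,w2), (w6,w0), (w6,w3).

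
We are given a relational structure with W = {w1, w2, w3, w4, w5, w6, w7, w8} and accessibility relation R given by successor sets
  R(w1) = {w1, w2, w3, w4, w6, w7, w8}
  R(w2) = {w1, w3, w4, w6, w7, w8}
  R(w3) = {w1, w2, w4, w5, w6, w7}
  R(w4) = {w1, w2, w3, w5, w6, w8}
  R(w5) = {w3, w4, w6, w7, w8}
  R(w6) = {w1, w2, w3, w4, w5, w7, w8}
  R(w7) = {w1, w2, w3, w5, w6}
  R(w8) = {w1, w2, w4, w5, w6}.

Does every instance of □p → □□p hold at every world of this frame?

By correspondence theory, 4 is valid on a frame iff R is transitive.
Transitive: no — w1 R w3 and w3 R w5, but not w1 R w5.

No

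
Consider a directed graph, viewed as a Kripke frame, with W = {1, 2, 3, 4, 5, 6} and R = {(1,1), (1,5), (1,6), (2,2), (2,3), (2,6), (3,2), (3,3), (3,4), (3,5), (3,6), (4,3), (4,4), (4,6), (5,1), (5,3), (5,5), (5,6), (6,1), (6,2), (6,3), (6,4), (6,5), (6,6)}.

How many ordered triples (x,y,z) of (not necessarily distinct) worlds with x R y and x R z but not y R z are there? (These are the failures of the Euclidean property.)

20

Enumerating: (3,2,4), (3,2,5), (3,4,2), (3,4,5), (3,5,2), (3,5,4), (5,1,3), (5,3,1), (6,1,2), (6,1,3), (6,1,4), (6,2,1), … and 8 more.
Total: 20.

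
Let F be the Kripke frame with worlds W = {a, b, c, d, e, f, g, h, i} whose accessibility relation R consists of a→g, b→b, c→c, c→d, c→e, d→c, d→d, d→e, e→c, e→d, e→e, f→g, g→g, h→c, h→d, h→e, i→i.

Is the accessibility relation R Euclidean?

Euclidean: yes — any two successors of a common world are R-related.

Yes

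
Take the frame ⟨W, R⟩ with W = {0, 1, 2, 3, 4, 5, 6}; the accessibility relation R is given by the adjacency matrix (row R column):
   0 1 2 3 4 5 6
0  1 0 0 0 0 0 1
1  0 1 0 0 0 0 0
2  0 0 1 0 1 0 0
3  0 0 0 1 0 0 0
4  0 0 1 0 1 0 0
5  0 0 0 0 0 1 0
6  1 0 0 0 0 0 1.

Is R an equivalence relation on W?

Yes

Reflexive: yes — every world is R-related to itself.
Symmetric: yes — every pair in R has its reverse in R.
Transitive: yes — every two-step R-path is closed by a direct edge.
So R is an equivalence relation.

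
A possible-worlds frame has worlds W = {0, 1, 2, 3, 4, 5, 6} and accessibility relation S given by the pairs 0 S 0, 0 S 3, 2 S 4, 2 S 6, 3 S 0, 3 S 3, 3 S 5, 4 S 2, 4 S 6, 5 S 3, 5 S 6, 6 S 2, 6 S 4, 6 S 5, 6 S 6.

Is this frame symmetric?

Symmetric: yes — every pair in S has its reverse in S.

Yes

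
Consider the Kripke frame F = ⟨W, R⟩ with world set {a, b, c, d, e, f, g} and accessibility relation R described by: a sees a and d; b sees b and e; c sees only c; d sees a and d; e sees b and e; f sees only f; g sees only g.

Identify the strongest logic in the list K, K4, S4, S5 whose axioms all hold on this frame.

Transitive (axiom 4): yes — every two-step R-path is closed by a direct edge.
Reflexive (axiom T): yes — every world is R-related to itself.
Euclidean (axiom 5): yes — any two successors of a common world are R-related.
So F validates K, K4, S4, S5. The strongest is S5.

S5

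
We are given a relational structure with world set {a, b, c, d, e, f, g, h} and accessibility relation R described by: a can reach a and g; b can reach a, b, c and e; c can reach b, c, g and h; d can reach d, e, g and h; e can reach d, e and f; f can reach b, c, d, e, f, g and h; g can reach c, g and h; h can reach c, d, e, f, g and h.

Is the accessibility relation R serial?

Yes

Serial: yes — every world has a successor (e.g. a R a).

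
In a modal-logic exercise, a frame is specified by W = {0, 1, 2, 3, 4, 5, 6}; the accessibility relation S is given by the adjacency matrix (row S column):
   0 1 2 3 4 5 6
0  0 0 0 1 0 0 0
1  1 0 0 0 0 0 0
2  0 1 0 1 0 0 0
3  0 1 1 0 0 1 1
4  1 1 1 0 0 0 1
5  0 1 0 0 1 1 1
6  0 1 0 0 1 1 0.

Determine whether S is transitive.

Transitive: no — 0 S 3 and 3 S 1, but not 0 S 1.

No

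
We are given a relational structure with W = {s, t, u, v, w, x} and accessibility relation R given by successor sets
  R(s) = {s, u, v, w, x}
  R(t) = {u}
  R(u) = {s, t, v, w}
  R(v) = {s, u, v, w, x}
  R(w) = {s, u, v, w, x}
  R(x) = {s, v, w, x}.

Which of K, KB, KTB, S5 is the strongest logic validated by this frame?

KB

Symmetric (axiom B): yes — every pair in R has its reverse in R.
Reflexive (axiom T): no — t is not related to itself.
Euclidean (axiom 5): no — s R u and s R x, but not u R x.
So F validates K, KB; KTB would additionally require R to be reflexive. The strongest is KB.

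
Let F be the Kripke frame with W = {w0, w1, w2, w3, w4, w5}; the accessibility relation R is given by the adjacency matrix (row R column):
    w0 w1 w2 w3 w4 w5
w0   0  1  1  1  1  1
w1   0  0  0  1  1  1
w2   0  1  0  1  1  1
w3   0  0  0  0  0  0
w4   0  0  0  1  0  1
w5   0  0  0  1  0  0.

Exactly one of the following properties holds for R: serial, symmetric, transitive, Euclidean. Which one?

transitive

Serial: no — w3 has no R-successor.
Symmetric: no — w0 R w1 but not w1 R w0.
Transitive: yes — every two-step R-path is closed by a direct edge.
Euclidean: no — w0 R w1 and w0 R w2, but not w1 R w2.
Only transitive holds.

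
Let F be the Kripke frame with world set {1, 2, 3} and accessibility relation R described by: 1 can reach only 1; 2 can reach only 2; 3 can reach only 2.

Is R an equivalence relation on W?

No

Reflexive: no — 3 is not related to itself.
Symmetric: no — 3 R 2 but not 2 R 3.
Transitive: yes — every two-step R-path is closed by a direct edge.
So R is not an equivalence relation.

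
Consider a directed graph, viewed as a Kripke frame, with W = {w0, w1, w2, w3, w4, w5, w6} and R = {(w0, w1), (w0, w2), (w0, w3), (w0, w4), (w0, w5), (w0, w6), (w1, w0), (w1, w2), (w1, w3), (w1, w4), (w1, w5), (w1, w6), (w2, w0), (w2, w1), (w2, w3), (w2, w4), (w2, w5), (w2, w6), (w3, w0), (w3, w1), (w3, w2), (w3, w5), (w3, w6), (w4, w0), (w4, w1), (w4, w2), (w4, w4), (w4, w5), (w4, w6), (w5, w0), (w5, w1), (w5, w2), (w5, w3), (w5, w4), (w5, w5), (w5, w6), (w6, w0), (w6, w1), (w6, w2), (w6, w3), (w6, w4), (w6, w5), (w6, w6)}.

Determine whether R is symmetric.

Yes

Symmetric: yes — every pair in R has its reverse in R.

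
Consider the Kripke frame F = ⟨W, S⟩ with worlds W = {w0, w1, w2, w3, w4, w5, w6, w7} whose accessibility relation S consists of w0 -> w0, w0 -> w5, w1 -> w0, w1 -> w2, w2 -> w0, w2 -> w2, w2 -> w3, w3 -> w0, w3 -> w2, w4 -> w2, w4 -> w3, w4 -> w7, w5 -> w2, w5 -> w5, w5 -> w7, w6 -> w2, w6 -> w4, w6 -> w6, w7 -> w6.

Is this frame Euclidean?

Euclidean: no — w1 S w0 and w1 S w2, but not w0 S w2.

No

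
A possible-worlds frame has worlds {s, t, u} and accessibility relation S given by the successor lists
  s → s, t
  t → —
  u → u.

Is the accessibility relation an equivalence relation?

No

Reflexive: no — t is not related to itself.
Symmetric: no — s S t but not t S s.
Transitive: yes — every two-step S-path is closed by a direct edge.
So S is not an equivalence relation.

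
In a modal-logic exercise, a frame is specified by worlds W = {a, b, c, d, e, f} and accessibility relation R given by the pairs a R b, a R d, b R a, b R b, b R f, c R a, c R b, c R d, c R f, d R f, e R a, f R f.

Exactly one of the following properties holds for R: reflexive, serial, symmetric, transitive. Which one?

Reflexive: no — a is not related to itself.
Serial: yes — every world has a successor (e.g. a R b).
Symmetric: no — a R d but not d R a.
Transitive: no — a R b and b R f, but not a R f.
Only serial holds.

serial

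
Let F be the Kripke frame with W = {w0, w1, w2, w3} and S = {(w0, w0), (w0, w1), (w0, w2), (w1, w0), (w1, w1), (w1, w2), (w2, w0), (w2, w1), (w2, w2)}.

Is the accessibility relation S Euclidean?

Yes

Euclidean: yes — any two successors of a common world are S-related.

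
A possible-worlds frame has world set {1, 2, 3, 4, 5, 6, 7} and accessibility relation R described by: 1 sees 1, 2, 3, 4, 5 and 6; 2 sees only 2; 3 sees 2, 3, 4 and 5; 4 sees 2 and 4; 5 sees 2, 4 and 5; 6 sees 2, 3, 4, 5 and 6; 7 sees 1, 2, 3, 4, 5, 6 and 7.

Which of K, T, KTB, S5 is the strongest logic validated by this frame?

Reflexive (axiom T): yes — every world is R-related to itself.
Symmetric (axiom B): no — 1 R 2 but not 2 R 1.
Euclidean (axiom 5): no — 1 R 2 and 1 R 3, but not 2 R 3.
So F validates K, T; KTB would additionally require R to be symmetric. The strongest is T.

T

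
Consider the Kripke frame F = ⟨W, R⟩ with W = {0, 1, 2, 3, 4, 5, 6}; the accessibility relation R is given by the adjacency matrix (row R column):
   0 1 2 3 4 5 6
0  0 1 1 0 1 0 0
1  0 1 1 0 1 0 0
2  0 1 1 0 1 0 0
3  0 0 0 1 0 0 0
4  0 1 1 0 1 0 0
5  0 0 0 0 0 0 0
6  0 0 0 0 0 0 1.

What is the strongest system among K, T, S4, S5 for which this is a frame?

Reflexive (axiom T): no — 0 is not related to itself.
Transitive (axiom 4): yes — every two-step R-path is closed by a direct edge.
Euclidean (axiom 5): yes — any two successors of a common world are R-related.
So F validates K; T would additionally require R to be reflexive. The strongest is K.

K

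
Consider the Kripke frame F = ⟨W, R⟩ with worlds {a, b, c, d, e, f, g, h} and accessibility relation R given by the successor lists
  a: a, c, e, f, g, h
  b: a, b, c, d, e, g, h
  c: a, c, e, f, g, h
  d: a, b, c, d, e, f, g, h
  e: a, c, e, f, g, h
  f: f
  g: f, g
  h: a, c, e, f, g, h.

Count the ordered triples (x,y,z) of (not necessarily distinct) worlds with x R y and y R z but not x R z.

6

Enumerating: (b,a,f), (b,c,f), (b,d,f), (b,e,f), (b,g,f), (b,h,f).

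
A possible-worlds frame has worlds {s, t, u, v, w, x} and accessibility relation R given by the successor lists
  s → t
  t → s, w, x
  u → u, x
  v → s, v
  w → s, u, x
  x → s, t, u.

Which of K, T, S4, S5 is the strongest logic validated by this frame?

Reflexive (axiom T): no — s is not related to itself.
Transitive (axiom 4): no — s R t and t R w, but not s R w.
Euclidean (axiom 5): no — t R s and t R w, but not s R w.
So F validates K; T would additionally require R to be reflexive. The strongest is K.

K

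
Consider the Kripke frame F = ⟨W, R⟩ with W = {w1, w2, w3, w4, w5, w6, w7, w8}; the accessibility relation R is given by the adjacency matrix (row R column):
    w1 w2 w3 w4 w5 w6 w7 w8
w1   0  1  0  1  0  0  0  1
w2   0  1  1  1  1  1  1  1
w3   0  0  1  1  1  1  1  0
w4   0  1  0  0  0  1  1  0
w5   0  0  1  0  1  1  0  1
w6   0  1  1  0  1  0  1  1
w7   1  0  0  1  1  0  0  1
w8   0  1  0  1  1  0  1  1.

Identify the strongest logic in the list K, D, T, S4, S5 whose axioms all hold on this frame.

D

Serial (axiom D): yes — every world has a successor (e.g. w1 R w2).
Reflexive (axiom T): no — w1 is not related to itself.
Transitive (axiom 4): no — w1 R w2 and w2 R w3, but not w1 R w3.
Euclidean (axiom 5): no — w1 R w4 and w1 R w8, but not w4 R w8.
So F validates K, D; T would additionally require R to be reflexive. The strongest is D.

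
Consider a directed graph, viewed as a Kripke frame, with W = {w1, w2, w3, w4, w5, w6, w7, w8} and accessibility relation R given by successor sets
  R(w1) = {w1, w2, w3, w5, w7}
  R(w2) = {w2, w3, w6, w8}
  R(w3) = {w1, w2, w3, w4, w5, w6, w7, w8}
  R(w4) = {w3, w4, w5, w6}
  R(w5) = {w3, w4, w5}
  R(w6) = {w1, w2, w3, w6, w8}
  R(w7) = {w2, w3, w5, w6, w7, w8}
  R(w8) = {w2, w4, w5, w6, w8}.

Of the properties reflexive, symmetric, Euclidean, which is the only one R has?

Reflexive: yes — every world is R-related to itself.
Symmetric: no — w1 R w2 but not w2 R w1.
Euclidean: no — w1 R w2 and w1 R w5, but not w2 R w5.
Only reflexive holds.

reflexive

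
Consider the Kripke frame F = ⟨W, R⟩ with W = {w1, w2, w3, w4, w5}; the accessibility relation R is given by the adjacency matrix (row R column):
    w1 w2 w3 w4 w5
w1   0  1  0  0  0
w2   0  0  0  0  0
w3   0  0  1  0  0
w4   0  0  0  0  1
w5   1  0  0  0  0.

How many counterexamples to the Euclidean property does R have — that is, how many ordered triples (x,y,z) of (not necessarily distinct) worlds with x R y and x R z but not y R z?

3

Enumerating: (w1,w2,w2), (w4,w5,w5), (w5,w1,w1).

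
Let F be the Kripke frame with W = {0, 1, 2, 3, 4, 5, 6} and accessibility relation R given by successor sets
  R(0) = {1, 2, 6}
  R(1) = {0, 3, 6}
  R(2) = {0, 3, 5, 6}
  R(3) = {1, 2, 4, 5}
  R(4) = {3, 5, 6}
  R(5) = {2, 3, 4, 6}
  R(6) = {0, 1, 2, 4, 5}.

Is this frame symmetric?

Yes

Symmetric: yes — every pair in R has its reverse in R.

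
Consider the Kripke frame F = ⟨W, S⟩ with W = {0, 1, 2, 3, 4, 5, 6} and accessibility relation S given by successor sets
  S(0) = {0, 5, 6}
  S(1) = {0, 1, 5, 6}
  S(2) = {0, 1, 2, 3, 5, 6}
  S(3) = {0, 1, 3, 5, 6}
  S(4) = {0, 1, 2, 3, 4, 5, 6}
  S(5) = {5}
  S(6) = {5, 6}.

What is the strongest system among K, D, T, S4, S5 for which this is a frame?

S4

Serial (axiom D): yes — every world has a successor (e.g. 0 S 0).
Reflexive (axiom T): yes — every world is S-related to itself.
Transitive (axiom 4): yes — every two-step S-path is closed by a direct edge.
Euclidean (axiom 5): no — 0 S 5 and 0 S 6, but not 5 S 6.
So F validates K, D, T, S4; S5 would additionally require S to be Euclidean. The strongest is S4.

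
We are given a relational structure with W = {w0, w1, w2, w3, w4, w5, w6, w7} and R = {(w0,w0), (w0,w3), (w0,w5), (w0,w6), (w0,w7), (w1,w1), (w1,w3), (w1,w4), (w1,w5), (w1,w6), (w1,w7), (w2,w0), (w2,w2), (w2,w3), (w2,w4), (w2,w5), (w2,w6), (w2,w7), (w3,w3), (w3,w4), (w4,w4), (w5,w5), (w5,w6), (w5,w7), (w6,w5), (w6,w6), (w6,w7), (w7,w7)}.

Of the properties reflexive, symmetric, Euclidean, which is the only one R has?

Reflexive: yes — every world is R-related to itself.
Symmetric: no — w0 R w3 but not w3 R w0.
Euclidean: no — w0 R w3 and w0 R w5, but not w3 R w5.
Only reflexive holds.

reflexive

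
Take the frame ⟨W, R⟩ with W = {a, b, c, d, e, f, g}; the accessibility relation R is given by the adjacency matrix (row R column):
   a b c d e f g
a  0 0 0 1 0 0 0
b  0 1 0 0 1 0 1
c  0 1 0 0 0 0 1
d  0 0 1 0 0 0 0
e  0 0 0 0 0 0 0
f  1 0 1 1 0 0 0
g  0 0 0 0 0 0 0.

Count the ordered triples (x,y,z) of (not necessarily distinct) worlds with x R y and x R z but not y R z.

Enumerating: (a,d,d), (b,e,b), (b,e,e), (b,e,g), (b,g,b), (b,g,e), (b,g,g), (c,g,b), (c,g,g), (d,c,c), (f,a,a), (f,a,c), (f,c,a), (f,c,c), (f,c,d), (f,d,a), (f,d,d).

17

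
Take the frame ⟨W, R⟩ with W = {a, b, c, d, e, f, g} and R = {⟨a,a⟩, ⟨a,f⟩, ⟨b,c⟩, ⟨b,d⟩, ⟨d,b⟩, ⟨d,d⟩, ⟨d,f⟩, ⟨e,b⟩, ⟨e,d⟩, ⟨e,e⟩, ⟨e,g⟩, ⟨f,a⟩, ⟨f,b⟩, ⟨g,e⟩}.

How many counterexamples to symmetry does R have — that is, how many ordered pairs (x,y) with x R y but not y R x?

Enumerating: (b,c), (d,f), (e,b), (e,d), (f,b).

5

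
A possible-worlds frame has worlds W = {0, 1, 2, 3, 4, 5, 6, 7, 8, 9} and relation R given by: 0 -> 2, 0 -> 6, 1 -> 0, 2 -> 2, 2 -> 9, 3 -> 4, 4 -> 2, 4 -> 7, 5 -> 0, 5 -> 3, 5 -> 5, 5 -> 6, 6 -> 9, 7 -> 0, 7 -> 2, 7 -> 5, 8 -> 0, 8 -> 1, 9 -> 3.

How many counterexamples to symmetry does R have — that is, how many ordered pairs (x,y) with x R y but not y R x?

17

Enumerating: (0,2), (0,6), (1,0), (2,9), (3,4), (4,2), (4,7), (5,0), (5,3), (5,6), (6,9), (7,0), (7,2), (7,5), (8,0), (8,1), (9,3).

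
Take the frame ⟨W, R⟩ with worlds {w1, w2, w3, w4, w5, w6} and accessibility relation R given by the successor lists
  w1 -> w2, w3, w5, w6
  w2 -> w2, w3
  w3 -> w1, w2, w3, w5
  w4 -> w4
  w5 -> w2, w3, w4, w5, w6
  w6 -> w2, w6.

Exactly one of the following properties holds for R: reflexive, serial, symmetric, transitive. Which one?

serial

Reflexive: no — w1 is not related to itself.
Serial: yes — every world has a successor (e.g. w1 R w2).
Symmetric: no — w1 R w2 but not w2 R w1.
Transitive: no — w1 R w5 and w5 R w4, but not w1 R w4.
Only serial holds.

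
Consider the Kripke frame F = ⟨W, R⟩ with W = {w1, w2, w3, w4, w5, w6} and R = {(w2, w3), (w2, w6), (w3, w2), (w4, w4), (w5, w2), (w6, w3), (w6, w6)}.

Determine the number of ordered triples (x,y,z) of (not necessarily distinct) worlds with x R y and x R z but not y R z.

6

Enumerating: (w2,w3,w3), (w2,w3,w6), (w3,w2,w2), (w5,w2,w2), (w6,w3,w3), (w6,w3,w6).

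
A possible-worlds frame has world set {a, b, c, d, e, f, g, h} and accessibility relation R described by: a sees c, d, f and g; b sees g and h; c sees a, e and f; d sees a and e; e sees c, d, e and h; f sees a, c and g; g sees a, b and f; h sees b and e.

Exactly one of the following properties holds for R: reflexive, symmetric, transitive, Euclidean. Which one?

Reflexive: no — a is not related to itself.
Symmetric: yes — every pair in R has its reverse in R.
Transitive: no — a R c and c R e, but not a R e.
Euclidean: no — a R c and a R d, but not c R d.
Only symmetric holds.

symmetric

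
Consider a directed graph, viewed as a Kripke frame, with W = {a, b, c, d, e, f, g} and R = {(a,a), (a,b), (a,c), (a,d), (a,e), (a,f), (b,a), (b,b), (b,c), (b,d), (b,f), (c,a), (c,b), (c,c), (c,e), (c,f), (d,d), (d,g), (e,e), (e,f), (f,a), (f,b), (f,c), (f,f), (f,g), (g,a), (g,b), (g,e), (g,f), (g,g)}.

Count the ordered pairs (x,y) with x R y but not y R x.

Enumerating: (a,d), (a,e), (b,d), (c,e), (d,g), (e,f), (g,a), (g,b), (g,e).

9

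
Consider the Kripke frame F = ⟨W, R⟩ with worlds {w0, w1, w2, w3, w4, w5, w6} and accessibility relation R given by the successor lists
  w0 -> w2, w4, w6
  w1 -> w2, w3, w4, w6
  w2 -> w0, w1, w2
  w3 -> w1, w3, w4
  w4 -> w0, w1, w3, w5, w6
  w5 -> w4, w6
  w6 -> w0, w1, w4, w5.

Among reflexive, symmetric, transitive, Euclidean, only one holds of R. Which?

symmetric

Reflexive: no — w0 is not related to itself.
Symmetric: yes — every pair in R has its reverse in R.
Transitive: no — w0 R w2 and w2 R w1, but not w0 R w1.
Euclidean: no — w0 R w2 and w0 R w4, but not w2 R w4.
Only symmetric holds.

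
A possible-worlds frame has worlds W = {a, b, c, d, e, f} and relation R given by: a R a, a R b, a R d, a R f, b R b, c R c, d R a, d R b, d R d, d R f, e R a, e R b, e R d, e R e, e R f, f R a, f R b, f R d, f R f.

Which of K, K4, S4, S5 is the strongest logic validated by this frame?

S4

Transitive (axiom 4): yes — every two-step R-path is closed by a direct edge.
Reflexive (axiom T): yes — every world is R-related to itself.
Euclidean (axiom 5): no — a R b and a R d, but not b R d.
So F validates K, K4, S4; S5 would additionally require R to be Euclidean. The strongest is S4.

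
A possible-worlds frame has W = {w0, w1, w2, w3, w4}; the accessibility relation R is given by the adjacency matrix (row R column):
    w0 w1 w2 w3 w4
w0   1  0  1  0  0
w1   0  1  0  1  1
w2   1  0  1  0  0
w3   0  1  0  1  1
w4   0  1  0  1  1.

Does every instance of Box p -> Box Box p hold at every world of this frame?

The schema 4 characterises exactly the transitive frames.
Transitive: yes — every two-step R-path is closed by a direct edge.

Yes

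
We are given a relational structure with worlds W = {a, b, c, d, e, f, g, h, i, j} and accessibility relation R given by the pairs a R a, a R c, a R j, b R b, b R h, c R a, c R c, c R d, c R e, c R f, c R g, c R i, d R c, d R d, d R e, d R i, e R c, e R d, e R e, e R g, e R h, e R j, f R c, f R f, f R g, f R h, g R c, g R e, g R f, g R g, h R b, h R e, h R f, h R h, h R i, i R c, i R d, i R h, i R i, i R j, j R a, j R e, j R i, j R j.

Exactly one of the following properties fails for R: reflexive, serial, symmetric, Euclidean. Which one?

Reflexive: yes — every world is R-related to itself.
Serial: yes — every world has a successor (e.g. a R a).
Symmetric: yes — every pair in R has its reverse in R.
Euclidean: no — a R c and a R j, but not c R j.
Only Euclidean fails.

Euclidean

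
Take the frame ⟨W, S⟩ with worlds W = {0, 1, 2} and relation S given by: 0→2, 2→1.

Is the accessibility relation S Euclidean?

No

Euclidean: no — 0 S 2 and 0 S 2, but not 2 S 2.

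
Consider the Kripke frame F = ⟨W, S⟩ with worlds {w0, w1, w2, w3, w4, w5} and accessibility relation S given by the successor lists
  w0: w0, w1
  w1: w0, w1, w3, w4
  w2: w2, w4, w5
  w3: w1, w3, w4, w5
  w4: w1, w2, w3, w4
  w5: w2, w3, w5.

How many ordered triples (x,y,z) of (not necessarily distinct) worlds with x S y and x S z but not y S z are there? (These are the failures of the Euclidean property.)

Enumerating: (w1,w0,w3), (w1,w0,w4), (w1,w3,w0), (w1,w4,w0), (w2,w4,w5), (w2,w5,w4), (w3,w1,w5), (w3,w4,w5), (w3,w5,w1), (w3,w5,w4), (w4,w1,w2), (w4,w2,w1), (w4,w2,w3), (w4,w3,w2), (w5,w2,w3), (w5,w3,w2).

16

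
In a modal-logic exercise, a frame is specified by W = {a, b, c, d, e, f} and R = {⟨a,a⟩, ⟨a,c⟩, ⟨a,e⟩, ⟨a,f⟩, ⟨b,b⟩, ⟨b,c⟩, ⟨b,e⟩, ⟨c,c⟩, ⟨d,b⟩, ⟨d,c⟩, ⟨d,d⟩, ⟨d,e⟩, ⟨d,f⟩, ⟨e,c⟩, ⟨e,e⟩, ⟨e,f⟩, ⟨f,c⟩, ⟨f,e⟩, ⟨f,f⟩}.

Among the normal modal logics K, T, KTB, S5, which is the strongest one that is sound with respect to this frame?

Reflexive (axiom T): yes — every world is R-related to itself.
Symmetric (axiom B): no — a R c but not c R a.
Euclidean (axiom 5): no — a R c and a R e, but not c R e.
So F validates K, T; KTB would additionally require R to be symmetric. The strongest is T.

T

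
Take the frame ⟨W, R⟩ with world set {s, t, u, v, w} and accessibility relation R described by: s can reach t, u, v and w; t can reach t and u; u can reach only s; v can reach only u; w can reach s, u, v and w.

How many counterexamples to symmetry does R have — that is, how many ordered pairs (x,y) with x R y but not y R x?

6

Enumerating: (s,t), (s,v), (t,u), (v,u), (w,u), (w,v).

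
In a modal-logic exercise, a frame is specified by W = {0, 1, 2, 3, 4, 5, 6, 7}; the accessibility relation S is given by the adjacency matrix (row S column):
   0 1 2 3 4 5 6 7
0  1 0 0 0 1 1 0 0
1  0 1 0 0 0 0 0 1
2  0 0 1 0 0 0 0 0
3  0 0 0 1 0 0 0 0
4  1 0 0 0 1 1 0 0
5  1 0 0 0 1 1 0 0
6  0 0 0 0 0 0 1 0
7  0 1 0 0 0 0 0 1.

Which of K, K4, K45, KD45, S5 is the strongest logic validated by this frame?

Transitive (axiom 4): yes — every two-step S-path is closed by a direct edge.
Euclidean (axiom 5): yes — any two successors of a common world are S-related.
Serial (axiom D): yes — every world has a successor (e.g. 0 S 0).
Reflexive (axiom T): yes — every world is S-related to itself.
So F validates K, K4, K45, KD45, S5. The strongest is S5.

S5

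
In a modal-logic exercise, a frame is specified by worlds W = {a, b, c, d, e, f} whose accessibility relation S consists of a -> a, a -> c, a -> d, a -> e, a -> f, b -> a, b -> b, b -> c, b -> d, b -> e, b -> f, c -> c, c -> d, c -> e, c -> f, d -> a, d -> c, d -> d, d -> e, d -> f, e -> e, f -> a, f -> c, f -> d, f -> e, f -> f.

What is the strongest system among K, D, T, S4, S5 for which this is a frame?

T

Serial (axiom D): yes — every world has a successor (e.g. a S a).
Reflexive (axiom T): yes — every world is S-related to itself.
Transitive (axiom 4): no — c S d and d S a, but not c S a.
Euclidean (axiom 5): no — a S e and a S c, but not e S c.
So F validates K, D, T; S4 would additionally require S to be transitive. The strongest is T.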